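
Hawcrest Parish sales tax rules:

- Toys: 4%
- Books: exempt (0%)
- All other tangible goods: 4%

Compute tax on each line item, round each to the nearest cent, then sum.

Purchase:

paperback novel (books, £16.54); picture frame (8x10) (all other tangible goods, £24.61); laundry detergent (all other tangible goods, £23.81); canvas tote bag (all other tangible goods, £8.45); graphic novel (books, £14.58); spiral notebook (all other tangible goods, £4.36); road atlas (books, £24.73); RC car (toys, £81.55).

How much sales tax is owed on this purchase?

£5.70

Paperback novel £16.54: books → 0% → £0.00
Picture frame (8x10) £24.61: all other tangible goods → 4% → £0.98
Laundry detergent £23.81: all other tangible goods → 4% → £0.95
Canvas tote bag £8.45: all other tangible goods → 4% → £0.34
Graphic novel £14.58: books → 0% → £0.00
Spiral notebook £4.36: all other tangible goods → 4% → £0.17
Road atlas £24.73: books → 0% → £0.00
RC car £81.55: toys → 4% → £3.26
Total tax = £0.98 + £0.95 + £0.34 + £0.17 + £3.26 = £5.70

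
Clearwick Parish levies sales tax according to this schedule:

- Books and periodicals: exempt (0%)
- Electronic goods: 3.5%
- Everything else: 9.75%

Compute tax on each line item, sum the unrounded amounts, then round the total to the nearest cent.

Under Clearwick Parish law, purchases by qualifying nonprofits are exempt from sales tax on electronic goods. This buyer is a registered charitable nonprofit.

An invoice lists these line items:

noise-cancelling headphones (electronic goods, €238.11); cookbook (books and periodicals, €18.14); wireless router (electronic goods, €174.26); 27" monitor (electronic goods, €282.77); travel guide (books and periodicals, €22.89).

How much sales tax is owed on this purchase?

€0.00

Noise-cancelling headphones €238.11: electronic goods, buyer-exempt → 0% → €0.00
Cookbook €18.14: books and periodicals → 0% → €0.00
Wireless router €174.26: electronic goods, buyer-exempt → 0% → €0.00
27" monitor €282.77: electronic goods, buyer-exempt → 0% → €0.00
Travel guide €22.89: books and periodicals → 0% → €0.00
Unrounded tax sum = €0.00 → €0.00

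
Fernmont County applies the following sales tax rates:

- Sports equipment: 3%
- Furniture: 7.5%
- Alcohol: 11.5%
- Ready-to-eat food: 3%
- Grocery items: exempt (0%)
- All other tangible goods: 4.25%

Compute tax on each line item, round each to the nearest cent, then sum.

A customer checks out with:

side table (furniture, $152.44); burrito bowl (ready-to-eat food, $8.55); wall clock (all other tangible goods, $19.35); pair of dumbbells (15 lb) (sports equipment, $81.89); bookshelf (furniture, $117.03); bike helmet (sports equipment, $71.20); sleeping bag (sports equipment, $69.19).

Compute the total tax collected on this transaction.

$27.97

Side table $152.44: furniture → 7.5% → $11.43
Burrito bowl $8.55: ready-to-eat food → 3% → $0.26
Wall clock $19.35: all other tangible goods → 4.25% → $0.82
Pair of dumbbells (15 lb) $81.89: sports equipment → 3% → $2.46
Bookshelf $117.03: furniture → 7.5% → $8.78
Bike helmet $71.20: sports equipment → 3% → $2.14
Sleeping bag $69.19: sports equipment → 3% → $2.08
Total tax = $11.43 + $0.26 + $0.82 + $2.46 + $8.78 + $2.14 + $2.08 = $27.97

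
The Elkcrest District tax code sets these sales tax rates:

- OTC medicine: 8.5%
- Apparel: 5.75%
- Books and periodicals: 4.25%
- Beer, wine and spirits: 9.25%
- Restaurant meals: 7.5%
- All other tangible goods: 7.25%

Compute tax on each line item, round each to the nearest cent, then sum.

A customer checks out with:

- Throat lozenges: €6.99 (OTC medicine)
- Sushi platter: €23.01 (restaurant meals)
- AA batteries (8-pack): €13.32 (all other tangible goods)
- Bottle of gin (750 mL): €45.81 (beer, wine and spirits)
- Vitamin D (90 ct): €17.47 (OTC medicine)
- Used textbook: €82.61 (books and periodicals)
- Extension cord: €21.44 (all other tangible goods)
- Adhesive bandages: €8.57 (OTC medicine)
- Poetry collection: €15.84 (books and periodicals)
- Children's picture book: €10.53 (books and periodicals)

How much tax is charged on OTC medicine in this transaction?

Throat lozenges €6.99: OTC medicine → 8.5% → €0.59
Vitamin D (90 ct) €17.47: OTC medicine → 8.5% → €1.48
Adhesive bandages €8.57: OTC medicine → 8.5% → €0.73
Tax on OTC medicine = €0.59 + €1.48 + €0.73 = €2.80

€2.80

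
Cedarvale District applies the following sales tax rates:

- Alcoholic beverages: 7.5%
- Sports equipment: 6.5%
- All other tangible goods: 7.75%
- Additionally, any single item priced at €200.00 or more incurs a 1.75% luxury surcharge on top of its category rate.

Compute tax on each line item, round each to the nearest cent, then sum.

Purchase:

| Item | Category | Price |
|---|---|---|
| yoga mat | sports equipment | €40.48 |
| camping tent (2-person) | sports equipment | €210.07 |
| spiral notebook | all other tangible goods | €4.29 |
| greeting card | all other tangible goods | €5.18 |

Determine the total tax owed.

€20.69

Yoga mat €40.48: sports equipment → 6.5% → €2.63
Camping tent (2-person) €210.07: sports equipment → 6.5% + 1.75% surcharge = 8.25% → €17.33
Spiral notebook €4.29: all other tangible goods → 7.75% → €0.33
Greeting card €5.18: all other tangible goods → 7.75% → €0.40
Total tax = €2.63 + €17.33 + €0.33 + €0.40 = €20.69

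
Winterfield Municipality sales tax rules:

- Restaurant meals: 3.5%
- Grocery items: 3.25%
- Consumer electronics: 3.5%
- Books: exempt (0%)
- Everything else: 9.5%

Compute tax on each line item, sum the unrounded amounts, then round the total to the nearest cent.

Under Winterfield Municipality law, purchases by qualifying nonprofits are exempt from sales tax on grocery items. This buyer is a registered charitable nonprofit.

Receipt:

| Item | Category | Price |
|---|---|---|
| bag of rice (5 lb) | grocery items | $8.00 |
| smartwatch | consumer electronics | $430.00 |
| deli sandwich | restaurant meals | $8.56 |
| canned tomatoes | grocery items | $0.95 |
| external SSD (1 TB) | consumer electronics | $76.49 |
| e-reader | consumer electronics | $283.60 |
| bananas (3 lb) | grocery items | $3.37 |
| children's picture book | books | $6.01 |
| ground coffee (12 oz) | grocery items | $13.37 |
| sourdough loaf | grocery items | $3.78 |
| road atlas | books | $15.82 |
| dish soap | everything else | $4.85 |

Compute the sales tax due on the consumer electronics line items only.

Smartwatch $430.00: consumer electronics → 3.5% → $15.05
External SSD (1 TB) $76.49: consumer electronics → 3.5% → $2.67715
E-reader $283.60: consumer electronics → 3.5% → $9.926
Tax on consumer electronics: unrounded sum = $27.65315 → $27.65

$27.65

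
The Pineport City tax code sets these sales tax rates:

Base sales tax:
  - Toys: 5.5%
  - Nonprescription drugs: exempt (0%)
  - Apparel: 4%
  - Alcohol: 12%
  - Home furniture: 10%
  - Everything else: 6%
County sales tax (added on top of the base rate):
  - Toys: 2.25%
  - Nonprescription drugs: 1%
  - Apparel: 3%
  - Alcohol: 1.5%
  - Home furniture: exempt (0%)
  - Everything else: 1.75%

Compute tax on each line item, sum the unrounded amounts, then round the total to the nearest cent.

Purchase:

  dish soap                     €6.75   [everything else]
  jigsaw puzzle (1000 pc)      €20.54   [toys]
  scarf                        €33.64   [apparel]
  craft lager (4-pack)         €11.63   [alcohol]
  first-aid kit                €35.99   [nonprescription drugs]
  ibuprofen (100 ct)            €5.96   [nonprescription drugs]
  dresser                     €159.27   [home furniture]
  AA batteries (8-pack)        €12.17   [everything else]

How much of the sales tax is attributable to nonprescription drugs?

€0.42

First-aid kit €35.99: nonprescription drugs → 0% + 1% county = 1% → €0.3599
Ibuprofen (100 ct) €5.96: nonprescription drugs → 0% + 1% county = 1% → €0.0596
Tax on nonprescription drugs: unrounded sum = €0.4195 → €0.42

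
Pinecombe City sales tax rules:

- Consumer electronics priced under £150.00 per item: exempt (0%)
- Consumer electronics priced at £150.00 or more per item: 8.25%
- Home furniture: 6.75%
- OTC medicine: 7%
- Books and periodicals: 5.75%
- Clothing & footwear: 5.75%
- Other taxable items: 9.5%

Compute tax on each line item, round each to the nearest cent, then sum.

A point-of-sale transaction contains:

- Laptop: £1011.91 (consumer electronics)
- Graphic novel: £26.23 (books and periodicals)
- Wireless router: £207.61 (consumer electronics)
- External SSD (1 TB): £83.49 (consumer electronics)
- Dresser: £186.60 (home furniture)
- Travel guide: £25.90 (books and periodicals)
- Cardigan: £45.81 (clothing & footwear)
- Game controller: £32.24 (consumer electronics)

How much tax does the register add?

£118.84

Laptop £1011.91: consumer electronics, £150.00 or more → 8.25% → £83.48
Graphic novel £26.23: books and periodicals → 5.75% → £1.51
Wireless router £207.61: consumer electronics, £150.00 or more → 8.25% → £17.13
External SSD (1 TB) £83.49: consumer electronics, under £150.00 → 0% → £0.00
Dresser £186.60: home furniture → 6.75% → £12.60
Travel guide £25.90: books and periodicals → 5.75% → £1.49
Cardigan £45.81: clothing & footwear → 5.75% → £2.63
Game controller £32.24: consumer electronics, under £150.00 → 0% → £0.00
Total tax = £83.48 + £1.51 + £17.13 + £12.60 + £1.49 + £2.63 = £118.84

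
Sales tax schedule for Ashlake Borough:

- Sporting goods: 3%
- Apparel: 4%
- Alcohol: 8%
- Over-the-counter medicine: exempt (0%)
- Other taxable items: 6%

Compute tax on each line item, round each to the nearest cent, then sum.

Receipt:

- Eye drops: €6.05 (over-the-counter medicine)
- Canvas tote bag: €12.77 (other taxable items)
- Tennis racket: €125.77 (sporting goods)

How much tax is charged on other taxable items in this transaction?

€0.77

Canvas tote bag €12.77: other taxable items → 6% → €0.77
Tax on other taxable items = €0.77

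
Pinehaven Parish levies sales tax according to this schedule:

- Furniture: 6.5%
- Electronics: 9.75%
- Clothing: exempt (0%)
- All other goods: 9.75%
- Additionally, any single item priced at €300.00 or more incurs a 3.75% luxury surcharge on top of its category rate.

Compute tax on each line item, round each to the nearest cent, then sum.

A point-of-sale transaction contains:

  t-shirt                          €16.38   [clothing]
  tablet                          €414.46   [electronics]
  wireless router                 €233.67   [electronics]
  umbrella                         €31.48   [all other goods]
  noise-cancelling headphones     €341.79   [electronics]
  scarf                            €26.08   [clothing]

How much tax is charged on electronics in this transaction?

€124.87

Tablet €414.46: electronics → 9.75% + 3.75% surcharge = 13.5% → €55.95
Wireless router €233.67: electronics → 9.75% → €22.78
Noise-cancelling headphones €341.79: electronics → 9.75% + 3.75% surcharge = 13.5% → €46.14
Tax on electronics = €55.95 + €22.78 + €46.14 = €124.87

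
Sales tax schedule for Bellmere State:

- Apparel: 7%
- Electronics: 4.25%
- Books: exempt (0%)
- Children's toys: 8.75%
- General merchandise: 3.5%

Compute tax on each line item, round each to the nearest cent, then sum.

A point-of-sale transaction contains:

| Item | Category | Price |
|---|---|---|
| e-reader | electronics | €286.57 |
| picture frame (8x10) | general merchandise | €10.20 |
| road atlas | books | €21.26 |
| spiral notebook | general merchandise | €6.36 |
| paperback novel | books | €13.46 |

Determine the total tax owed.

E-reader €286.57: electronics → 4.25% → €12.18
Picture frame (8x10) €10.20: general merchandise → 3.5% → €0.36
Road atlas €21.26: books → 0% → €0.00
Spiral notebook €6.36: general merchandise → 3.5% → €0.22
Paperback novel €13.46: books → 0% → €0.00
Total tax = €12.18 + €0.36 + €0.22 = €12.76

€12.76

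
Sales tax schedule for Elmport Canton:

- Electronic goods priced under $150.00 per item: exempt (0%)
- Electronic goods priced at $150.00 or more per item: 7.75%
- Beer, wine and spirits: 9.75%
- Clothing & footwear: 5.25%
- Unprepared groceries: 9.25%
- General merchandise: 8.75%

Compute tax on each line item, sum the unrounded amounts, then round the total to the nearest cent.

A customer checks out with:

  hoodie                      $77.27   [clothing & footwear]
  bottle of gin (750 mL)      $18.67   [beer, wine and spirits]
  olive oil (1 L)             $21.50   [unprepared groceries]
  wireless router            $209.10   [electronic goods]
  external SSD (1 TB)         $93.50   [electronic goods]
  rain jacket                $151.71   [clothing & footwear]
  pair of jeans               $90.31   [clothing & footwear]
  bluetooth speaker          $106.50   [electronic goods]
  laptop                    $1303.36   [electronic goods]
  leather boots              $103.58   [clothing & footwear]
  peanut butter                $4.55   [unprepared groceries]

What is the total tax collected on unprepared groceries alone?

Olive oil (1 L) $21.50: unprepared groceries → 9.25% → $1.98875
Peanut butter $4.55: unprepared groceries → 9.25% → $0.420875
Tax on unprepared groceries: unrounded sum = $2.409625 → $2.41

$2.41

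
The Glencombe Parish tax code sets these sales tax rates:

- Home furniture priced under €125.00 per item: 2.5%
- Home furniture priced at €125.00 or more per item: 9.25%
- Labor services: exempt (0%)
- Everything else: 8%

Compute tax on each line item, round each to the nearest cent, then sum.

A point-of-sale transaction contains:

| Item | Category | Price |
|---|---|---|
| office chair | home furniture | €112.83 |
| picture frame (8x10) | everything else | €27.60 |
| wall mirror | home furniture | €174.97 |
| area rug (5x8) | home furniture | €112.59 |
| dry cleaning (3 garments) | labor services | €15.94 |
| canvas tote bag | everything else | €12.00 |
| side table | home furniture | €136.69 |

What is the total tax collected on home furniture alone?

Office chair €112.83: home furniture, under €125.00 → 2.5% → €2.82
Wall mirror €174.97: home furniture, €125.00 or more → 9.25% → €16.18
Area rug (5x8) €112.59: home furniture, under €125.00 → 2.5% → €2.81
Side table €136.69: home furniture, €125.00 or more → 9.25% → €12.64
Tax on home furniture = €2.82 + €16.18 + €2.81 + €12.64 = €34.45

€34.45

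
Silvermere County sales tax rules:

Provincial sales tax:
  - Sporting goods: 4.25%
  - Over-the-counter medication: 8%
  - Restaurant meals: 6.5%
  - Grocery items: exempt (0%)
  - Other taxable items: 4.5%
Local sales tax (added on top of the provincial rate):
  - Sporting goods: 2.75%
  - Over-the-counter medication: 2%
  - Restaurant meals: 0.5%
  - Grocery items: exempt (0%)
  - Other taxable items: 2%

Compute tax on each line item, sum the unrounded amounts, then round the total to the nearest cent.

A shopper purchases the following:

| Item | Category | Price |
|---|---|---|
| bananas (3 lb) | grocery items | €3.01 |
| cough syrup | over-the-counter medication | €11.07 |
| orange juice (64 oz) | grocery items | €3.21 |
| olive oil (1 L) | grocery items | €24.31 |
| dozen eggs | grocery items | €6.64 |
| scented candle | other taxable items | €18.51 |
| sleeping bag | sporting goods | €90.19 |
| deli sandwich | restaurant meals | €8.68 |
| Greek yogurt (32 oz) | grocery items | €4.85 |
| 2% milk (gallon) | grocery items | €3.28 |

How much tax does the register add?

Bananas (3 lb) €3.01: grocery items → 0% + 0% local = 0% → €0.00
Cough syrup €11.07: over-the-counter medication → 8% + 2% local = 10% → €1.107
Orange juice (64 oz) €3.21: grocery items → 0% + 0% local = 0% → €0.00
Olive oil (1 L) €24.31: grocery items → 0% + 0% local = 0% → €0.00
Dozen eggs €6.64: grocery items → 0% + 0% local = 0% → €0.00
Scented candle €18.51: other taxable items → 4.5% + 2% local = 6.5% → €1.20315
Sleeping bag €90.19: sporting goods → 4.25% + 2.75% local = 7% → €6.3133
Deli sandwich €8.68: restaurant meals → 6.5% + 0.5% local = 7% → €0.6076
Greek yogurt (32 oz) €4.85: grocery items → 0% + 0% local = 0% → €0.00
2% milk (gallon) €3.28: grocery items → 0% + 0% local = 0% → €0.00
Unrounded tax sum = €9.23105 → €9.23

€9.23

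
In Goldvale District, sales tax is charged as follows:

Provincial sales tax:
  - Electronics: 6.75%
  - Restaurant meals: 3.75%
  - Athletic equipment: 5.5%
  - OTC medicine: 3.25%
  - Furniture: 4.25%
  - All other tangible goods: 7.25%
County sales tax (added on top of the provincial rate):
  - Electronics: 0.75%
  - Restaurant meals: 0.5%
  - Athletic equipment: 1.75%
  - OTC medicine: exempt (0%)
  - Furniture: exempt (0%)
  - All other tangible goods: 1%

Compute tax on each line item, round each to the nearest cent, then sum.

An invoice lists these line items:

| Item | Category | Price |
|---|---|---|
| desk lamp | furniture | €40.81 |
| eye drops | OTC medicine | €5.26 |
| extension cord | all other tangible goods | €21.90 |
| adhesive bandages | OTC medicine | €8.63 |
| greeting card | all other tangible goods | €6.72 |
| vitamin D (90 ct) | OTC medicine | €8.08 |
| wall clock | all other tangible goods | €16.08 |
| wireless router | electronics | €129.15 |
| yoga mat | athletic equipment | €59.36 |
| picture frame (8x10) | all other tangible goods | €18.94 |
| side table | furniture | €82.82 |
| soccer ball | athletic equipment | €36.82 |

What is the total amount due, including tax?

€462.44

Desk lamp €40.81: furniture → 4.25% + 0% county = 4.25% → €1.73
Eye drops €5.26: OTC medicine → 3.25% + 0% county = 3.25% → €0.17
Extension cord €21.90: all other tangible goods → 7.25% + 1% county = 8.25% → €1.81
Adhesive bandages €8.63: OTC medicine → 3.25% + 0% county = 3.25% → €0.28
Greeting card €6.72: all other tangible goods → 7.25% + 1% county = 8.25% → €0.55
Vitamin D (90 ct) €8.08: OTC medicine → 3.25% + 0% county = 3.25% → €0.26
Wall clock €16.08: all other tangible goods → 7.25% + 1% county = 8.25% → €1.33
Wireless router €129.15: electronics → 6.75% + 0.75% county = 7.5% → €9.69
Yoga mat €59.36: athletic equipment → 5.5% + 1.75% county = 7.25% → €4.30
Picture frame (8x10) €18.94: all other tangible goods → 7.25% + 1% county = 8.25% → €1.56
Side table €82.82: furniture → 4.25% + 0% county = 4.25% → €3.52
Soccer ball €36.82: athletic equipment → 5.5% + 1.75% county = 7.25% → €2.67
Subtotal = €434.57; tax = €27.87; total due = €462.44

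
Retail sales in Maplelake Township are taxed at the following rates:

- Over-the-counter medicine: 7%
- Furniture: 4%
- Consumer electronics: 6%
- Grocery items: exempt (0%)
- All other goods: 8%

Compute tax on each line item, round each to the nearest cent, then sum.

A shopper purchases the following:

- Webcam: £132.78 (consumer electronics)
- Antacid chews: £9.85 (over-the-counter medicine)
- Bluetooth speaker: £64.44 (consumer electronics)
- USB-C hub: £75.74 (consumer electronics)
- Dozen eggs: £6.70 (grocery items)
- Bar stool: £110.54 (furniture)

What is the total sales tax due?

Webcam £132.78: consumer electronics → 6% → £7.97
Antacid chews £9.85: over-the-counter medicine → 7% → £0.69
Bluetooth speaker £64.44: consumer electronics → 6% → £3.87
USB-C hub £75.74: consumer electronics → 6% → £4.54
Dozen eggs £6.70: grocery items → 0% → £0.00
Bar stool £110.54: furniture → 4% → £4.42
Total tax = £7.97 + £0.69 + £3.87 + £4.54 + £4.42 = £21.49

£21.49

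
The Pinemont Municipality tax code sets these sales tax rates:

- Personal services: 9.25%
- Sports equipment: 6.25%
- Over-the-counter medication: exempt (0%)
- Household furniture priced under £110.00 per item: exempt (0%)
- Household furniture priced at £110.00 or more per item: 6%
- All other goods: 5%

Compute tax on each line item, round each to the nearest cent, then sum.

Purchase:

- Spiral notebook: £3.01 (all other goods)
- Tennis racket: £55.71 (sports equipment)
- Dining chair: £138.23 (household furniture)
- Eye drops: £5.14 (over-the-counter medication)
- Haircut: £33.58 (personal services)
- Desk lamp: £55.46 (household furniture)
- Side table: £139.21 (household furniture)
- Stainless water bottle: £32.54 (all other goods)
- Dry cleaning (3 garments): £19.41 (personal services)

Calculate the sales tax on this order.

£26.81

Spiral notebook £3.01: all other goods → 5% → £0.15
Tennis racket £55.71: sports equipment → 6.25% → £3.48
Dining chair £138.23: household furniture, £110.00 or more → 6% → £8.29
Eye drops £5.14: over-the-counter medication → 0% → £0.00
Haircut £33.58: personal services → 9.25% → £3.11
Desk lamp £55.46: household furniture, under £110.00 → 0% → £0.00
Side table £139.21: household furniture, £110.00 or more → 6% → £8.35
Stainless water bottle £32.54: all other goods → 5% → £1.63
Dry cleaning (3 garments) £19.41: personal services → 9.25% → £1.80
Total tax = £0.15 + £3.48 + £8.29 + £3.11 + £8.35 + £1.63 + £1.80 = £26.81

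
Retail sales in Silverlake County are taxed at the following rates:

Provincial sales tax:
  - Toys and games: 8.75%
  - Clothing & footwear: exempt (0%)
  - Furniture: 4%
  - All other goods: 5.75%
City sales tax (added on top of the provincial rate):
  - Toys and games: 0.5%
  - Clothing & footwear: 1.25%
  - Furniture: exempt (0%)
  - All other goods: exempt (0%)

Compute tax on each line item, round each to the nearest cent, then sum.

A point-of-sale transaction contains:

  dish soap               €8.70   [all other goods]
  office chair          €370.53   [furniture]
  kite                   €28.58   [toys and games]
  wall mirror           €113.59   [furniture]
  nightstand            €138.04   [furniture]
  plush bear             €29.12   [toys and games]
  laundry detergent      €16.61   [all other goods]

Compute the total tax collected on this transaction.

€31.67

Dish soap €8.70: all other goods → 5.75% + 0% city = 5.75% → €0.50
Office chair €370.53: furniture → 4% + 0% city = 4% → €14.82
Kite €28.58: toys and games → 8.75% + 0.5% city = 9.25% → €2.64
Wall mirror €113.59: furniture → 4% + 0% city = 4% → €4.54
Nightstand €138.04: furniture → 4% + 0% city = 4% → €5.52
Plush bear €29.12: toys and games → 8.75% + 0.5% city = 9.25% → €2.69
Laundry detergent €16.61: all other goods → 5.75% + 0% city = 5.75% → €0.96
Total tax = €0.50 + €14.82 + €2.64 + €4.54 + €5.52 + €2.69 + €0.96 = €31.67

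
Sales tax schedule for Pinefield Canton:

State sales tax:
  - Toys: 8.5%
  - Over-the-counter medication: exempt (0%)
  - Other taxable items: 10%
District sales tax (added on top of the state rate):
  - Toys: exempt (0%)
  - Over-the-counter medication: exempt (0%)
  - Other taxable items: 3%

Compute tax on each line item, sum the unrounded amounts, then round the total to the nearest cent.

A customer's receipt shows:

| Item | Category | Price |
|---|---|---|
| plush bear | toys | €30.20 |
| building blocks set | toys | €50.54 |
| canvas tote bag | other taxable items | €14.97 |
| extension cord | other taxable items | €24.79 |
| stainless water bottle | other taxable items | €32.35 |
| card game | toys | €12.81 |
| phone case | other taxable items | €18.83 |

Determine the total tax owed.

Plush bear €30.20: toys → 8.5% + 0% district = 8.5% → €2.567
Building blocks set €50.54: toys → 8.5% + 0% district = 8.5% → €4.2959
Canvas tote bag €14.97: other taxable items → 10% + 3% district = 13% → €1.9461
Extension cord €24.79: other taxable items → 10% + 3% district = 13% → €3.2227
Stainless water bottle €32.35: other taxable items → 10% + 3% district = 13% → €4.2055
Card game €12.81: toys → 8.5% + 0% district = 8.5% → €1.08885
Phone case €18.83: other taxable items → 10% + 3% district = 13% → €2.4479
Unrounded tax sum = €19.77395 → €19.77

€19.77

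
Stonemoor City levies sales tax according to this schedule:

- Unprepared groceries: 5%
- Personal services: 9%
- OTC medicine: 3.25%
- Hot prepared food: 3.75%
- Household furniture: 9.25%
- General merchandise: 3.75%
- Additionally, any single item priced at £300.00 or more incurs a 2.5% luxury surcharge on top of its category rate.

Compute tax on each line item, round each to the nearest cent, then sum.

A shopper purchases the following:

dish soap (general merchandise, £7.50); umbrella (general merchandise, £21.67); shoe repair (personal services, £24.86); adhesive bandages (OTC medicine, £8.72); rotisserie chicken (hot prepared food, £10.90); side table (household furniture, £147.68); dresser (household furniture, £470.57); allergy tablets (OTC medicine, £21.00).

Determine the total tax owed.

£73.65

Dish soap £7.50: general merchandise → 3.75% → £0.28
Umbrella £21.67: general merchandise → 3.75% → £0.81
Shoe repair £24.86: personal services → 9% → £2.24
Adhesive bandages £8.72: OTC medicine → 3.25% → £0.28
Rotisserie chicken £10.90: hot prepared food → 3.75% → £0.41
Side table £147.68: household furniture → 9.25% → £13.66
Dresser £470.57: household furniture → 9.25% + 2.5% surcharge = 11.75% → £55.29
Allergy tablets £21.00: OTC medicine → 3.25% → £0.68
Total tax = £0.28 + £0.81 + £2.24 + £0.28 + £0.41 + £13.66 + £55.29 + £0.68 = £73.65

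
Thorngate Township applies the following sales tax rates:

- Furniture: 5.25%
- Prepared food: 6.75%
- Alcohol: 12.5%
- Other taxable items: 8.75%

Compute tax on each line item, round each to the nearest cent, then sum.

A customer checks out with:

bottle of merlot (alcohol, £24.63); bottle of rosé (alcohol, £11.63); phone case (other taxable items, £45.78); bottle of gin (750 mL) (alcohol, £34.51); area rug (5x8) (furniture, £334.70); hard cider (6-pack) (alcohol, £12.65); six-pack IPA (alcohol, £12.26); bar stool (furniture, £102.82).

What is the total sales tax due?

£38.93

Bottle of merlot £24.63: alcohol → 12.5% → £3.08
Bottle of rosé £11.63: alcohol → 12.5% → £1.45
Phone case £45.78: other taxable items → 8.75% → £4.01
Bottle of gin (750 mL) £34.51: alcohol → 12.5% → £4.31
Area rug (5x8) £334.70: furniture → 5.25% → £17.57
Hard cider (6-pack) £12.65: alcohol → 12.5% → £1.58
Six-pack IPA £12.26: alcohol → 12.5% → £1.53
Bar stool £102.82: furniture → 5.25% → £5.40
Total tax = £3.08 + £1.45 + £4.01 + £4.31 + £17.57 + £1.58 + £1.53 + £5.40 = £38.93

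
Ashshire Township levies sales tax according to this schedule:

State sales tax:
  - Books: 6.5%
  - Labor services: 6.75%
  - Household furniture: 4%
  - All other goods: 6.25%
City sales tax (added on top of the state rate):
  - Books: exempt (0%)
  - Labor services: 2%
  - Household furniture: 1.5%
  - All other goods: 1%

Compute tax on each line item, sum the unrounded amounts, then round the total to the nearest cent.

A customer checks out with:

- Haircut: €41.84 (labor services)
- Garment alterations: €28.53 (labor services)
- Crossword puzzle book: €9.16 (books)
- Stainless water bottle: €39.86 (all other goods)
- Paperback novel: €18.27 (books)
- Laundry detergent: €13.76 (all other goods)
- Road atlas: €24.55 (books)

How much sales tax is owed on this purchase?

Haircut €41.84: labor services → 6.75% + 2% city = 8.75% → €3.661
Garment alterations €28.53: labor services → 6.75% + 2% city = 8.75% → €2.496375
Crossword puzzle book €9.16: books → 6.5% + 0% city = 6.5% → €0.5954
Stainless water bottle €39.86: all other goods → 6.25% + 1% city = 7.25% → €2.88985
Paperback novel €18.27: books → 6.5% + 0% city = 6.5% → €1.18755
Laundry detergent €13.76: all other goods → 6.25% + 1% city = 7.25% → €0.9976
Road atlas €24.55: books → 6.5% + 0% city = 6.5% → €1.59575
Unrounded tax sum = €13.423525 → €13.42

€13.42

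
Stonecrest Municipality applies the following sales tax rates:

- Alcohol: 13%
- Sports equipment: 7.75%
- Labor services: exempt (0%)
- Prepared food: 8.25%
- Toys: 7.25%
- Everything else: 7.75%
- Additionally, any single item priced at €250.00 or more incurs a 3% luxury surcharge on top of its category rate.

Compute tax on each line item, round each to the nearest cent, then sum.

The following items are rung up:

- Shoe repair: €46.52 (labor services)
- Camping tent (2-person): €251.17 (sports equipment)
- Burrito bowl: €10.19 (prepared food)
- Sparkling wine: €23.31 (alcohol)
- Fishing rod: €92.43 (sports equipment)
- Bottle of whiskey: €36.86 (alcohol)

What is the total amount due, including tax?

Shoe repair €46.52: labor services → 0% → €0.00
Camping tent (2-person) €251.17: sports equipment → 7.75% + 3% surcharge = 10.75% → €27.00
Burrito bowl €10.19: prepared food → 8.25% → €0.84
Sparkling wine €23.31: alcohol → 13% → €3.03
Fishing rod €92.43: sports equipment → 7.75% → €7.16
Bottle of whiskey €36.86: alcohol → 13% → €4.79
Subtotal = €460.48; tax = €42.82; total due = €503.30

€503.30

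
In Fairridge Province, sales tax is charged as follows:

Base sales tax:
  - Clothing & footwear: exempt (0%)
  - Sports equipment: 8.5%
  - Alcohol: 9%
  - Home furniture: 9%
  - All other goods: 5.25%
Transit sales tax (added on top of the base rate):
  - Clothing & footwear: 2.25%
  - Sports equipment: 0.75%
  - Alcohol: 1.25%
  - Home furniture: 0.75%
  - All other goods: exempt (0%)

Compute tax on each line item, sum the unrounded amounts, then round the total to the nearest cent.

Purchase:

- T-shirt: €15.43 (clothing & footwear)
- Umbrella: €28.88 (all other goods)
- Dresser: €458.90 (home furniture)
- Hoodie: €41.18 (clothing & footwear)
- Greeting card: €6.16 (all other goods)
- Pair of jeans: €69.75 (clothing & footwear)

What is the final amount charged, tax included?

T-shirt €15.43: clothing & footwear → 0% + 2.25% transit = 2.25% → €0.347175
Umbrella €28.88: all other goods → 5.25% + 0% transit = 5.25% → €1.5162
Dresser €458.90: home furniture → 9% + 0.75% transit = 9.75% → €44.74275
Hoodie €41.18: clothing & footwear → 0% + 2.25% transit = 2.25% → €0.92655
Greeting card €6.16: all other goods → 5.25% + 0% transit = 5.25% → €0.3234
Pair of jeans €69.75: clothing & footwear → 0% + 2.25% transit = 2.25% → €1.569375
Subtotal = €620.30; unrounded tax = €49.42545 → €49.43; total due = €669.73

€669.73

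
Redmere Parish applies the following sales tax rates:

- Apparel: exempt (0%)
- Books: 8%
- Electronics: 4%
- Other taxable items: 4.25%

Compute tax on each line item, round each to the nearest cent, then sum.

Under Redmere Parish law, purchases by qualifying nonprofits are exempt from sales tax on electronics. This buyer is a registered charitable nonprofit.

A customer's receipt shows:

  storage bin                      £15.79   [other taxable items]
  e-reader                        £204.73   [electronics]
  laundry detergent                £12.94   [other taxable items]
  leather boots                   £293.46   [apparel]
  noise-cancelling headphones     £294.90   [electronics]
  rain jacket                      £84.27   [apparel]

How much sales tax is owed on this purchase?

Storage bin £15.79: other taxable items → 4.25% → £0.67
E-reader £204.73: electronics, buyer-exempt → 0% → £0.00
Laundry detergent £12.94: other taxable items → 4.25% → £0.55
Leather boots £293.46: apparel → 0% → £0.00
Noise-cancelling headphones £294.90: electronics, buyer-exempt → 0% → £0.00
Rain jacket £84.27: apparel → 0% → £0.00
Total tax = £0.67 + £0.55 = £1.22

£1.22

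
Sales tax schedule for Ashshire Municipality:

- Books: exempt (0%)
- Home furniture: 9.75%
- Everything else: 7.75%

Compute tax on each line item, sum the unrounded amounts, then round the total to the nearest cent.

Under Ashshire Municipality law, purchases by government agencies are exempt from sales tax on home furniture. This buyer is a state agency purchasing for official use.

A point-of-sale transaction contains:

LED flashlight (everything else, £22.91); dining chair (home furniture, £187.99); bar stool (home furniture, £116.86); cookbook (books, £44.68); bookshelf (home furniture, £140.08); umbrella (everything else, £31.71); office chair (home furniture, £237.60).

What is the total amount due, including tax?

LED flashlight £22.91: everything else → 7.75% → £1.775525
Dining chair £187.99: home furniture, buyer-exempt → 0% → £0.00
Bar stool £116.86: home furniture, buyer-exempt → 0% → £0.00
Cookbook £44.68: books → 0% → £0.00
Bookshelf £140.08: home furniture, buyer-exempt → 0% → £0.00
Umbrella £31.71: everything else → 7.75% → £2.457525
Office chair £237.60: home furniture, buyer-exempt → 0% → £0.00
Subtotal = £781.83; unrounded tax = £4.23305 → £4.23; total due = £786.06

£786.06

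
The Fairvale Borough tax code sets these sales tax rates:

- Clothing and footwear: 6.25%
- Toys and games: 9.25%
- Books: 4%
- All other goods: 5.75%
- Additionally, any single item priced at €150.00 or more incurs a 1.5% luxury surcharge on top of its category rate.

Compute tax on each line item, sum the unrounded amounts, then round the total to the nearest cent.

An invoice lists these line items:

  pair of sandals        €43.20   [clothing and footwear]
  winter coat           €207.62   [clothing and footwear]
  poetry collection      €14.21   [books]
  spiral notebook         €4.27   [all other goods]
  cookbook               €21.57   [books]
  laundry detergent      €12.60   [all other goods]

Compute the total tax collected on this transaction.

Pair of sandals €43.20: clothing and footwear → 6.25% → €2.70
Winter coat €207.62: clothing and footwear → 6.25% + 1.5% surcharge = 7.75% → €16.09055
Poetry collection €14.21: books → 4% → €0.5684
Spiral notebook €4.27: all other goods → 5.75% → €0.245525
Cookbook €21.57: books → 4% → €0.8628
Laundry detergent €12.60: all other goods → 5.75% → €0.7245
Unrounded tax sum = €21.191775 → €21.19

€21.19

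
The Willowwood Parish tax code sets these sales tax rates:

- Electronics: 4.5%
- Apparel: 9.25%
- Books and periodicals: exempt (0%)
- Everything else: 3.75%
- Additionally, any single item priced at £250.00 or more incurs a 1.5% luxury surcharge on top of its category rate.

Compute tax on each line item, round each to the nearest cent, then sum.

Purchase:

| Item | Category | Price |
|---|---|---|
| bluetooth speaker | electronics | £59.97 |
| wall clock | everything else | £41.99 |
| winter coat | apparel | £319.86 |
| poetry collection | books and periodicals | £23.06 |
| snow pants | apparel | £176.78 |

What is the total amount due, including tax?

£676.66

Bluetooth speaker £59.97: electronics → 4.5% → £2.70
Wall clock £41.99: everything else → 3.75% → £1.57
Winter coat £319.86: apparel → 9.25% + 1.5% surcharge = 10.75% → £34.38
Poetry collection £23.06: books and periodicals → 0% → £0.00
Snow pants £176.78: apparel → 9.25% → £16.35
Subtotal = £621.66; tax = £55.00; total due = £676.66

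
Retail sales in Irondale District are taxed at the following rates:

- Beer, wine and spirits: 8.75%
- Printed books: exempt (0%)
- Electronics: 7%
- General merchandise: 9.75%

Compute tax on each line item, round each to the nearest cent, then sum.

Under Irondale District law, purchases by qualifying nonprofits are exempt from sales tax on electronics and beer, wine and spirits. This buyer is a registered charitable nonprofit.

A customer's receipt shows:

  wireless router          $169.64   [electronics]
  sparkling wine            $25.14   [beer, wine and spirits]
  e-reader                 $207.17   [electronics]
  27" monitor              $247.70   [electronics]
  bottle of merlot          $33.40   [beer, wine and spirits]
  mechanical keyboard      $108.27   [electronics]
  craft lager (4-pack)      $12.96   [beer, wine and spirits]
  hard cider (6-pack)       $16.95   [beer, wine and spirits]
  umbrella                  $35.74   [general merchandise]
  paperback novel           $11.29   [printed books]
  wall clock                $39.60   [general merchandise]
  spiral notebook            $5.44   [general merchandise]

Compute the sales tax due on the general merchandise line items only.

Umbrella $35.74: general merchandise → 9.75% → $3.48
Wall clock $39.60: general merchandise → 9.75% → $3.86
Spiral notebook $5.44: general merchandise → 9.75% → $0.53
Tax on general merchandise = $3.48 + $3.86 + $0.53 = $7.87

$7.87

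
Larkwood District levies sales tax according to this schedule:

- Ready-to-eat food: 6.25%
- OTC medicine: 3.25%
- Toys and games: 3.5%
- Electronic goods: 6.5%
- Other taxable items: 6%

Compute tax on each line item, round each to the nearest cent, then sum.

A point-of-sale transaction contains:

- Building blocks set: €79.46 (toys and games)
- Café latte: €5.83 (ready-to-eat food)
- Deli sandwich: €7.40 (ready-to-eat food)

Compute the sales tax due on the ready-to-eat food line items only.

Café latte €5.83: ready-to-eat food → 6.25% → €0.36
Deli sandwich €7.40: ready-to-eat food → 6.25% → €0.46
Tax on ready-to-eat food = €0.36 + €0.46 = €0.82

€0.82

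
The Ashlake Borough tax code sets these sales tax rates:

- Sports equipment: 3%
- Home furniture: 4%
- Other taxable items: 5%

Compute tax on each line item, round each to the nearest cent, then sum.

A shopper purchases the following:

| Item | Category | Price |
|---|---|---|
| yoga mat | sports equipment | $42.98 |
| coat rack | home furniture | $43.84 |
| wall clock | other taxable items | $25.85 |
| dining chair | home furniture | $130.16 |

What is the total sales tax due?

Yoga mat $42.98: sports equipment → 3% → $1.29
Coat rack $43.84: home furniture → 4% → $1.75
Wall clock $25.85: other taxable items → 5% → $1.29
Dining chair $130.16: home furniture → 4% → $5.21
Total tax = $1.29 + $1.75 + $1.29 + $5.21 = $9.54

$9.54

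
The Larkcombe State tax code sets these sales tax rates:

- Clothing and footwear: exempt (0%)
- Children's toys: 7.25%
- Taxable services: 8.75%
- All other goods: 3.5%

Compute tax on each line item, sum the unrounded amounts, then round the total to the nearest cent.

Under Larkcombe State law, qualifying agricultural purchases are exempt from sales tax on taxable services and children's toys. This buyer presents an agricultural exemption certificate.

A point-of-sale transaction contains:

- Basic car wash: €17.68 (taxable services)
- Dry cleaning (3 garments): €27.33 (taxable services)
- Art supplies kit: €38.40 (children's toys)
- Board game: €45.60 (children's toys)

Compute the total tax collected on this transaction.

€0.00

Basic car wash €17.68: taxable services, buyer-exempt → 0% → €0.00
Dry cleaning (3 garments) €27.33: taxable services, buyer-exempt → 0% → €0.00
Art supplies kit €38.40: children's toys, buyer-exempt → 0% → €0.00
Board game €45.60: children's toys, buyer-exempt → 0% → €0.00
Unrounded tax sum = €0.00 → €0.00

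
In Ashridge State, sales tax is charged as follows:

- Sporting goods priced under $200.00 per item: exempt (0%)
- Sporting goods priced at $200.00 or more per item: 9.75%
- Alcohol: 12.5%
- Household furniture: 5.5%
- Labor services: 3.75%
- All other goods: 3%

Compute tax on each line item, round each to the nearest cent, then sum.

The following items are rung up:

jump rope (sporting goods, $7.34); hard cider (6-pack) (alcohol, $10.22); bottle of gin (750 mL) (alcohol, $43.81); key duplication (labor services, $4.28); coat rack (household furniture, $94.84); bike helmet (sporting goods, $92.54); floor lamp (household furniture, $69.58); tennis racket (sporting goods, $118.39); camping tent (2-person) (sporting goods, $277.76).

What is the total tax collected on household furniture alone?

$9.05

Coat rack $94.84: household furniture → 5.5% → $5.22
Floor lamp $69.58: household furniture → 5.5% → $3.83
Tax on household furniture = $5.22 + $3.83 = $9.05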